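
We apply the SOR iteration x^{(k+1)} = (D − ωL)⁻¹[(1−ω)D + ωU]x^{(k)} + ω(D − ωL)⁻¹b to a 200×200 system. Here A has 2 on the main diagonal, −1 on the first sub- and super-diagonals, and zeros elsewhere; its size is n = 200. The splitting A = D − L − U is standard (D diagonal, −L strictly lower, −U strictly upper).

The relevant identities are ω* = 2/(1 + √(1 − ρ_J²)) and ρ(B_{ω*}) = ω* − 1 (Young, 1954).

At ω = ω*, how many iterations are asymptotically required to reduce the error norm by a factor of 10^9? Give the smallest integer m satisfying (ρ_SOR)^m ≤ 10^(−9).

½·tridiag(1,0,1) at n=200: λ_k = cos(kπ/201); max |λ| at k=1 ⇒ ρ_J = cos(π/201) ≈ 0.9998779.
√(1−ρ_J²) = |sin(π/201)| = 0.0156292
[ω*] 2 ÷ (1 + 0.0156292) = 2 ÷ 1.0156292 = 1.9692226.
ρ(B_{ω*}) = ω*−1 = 0.9692226
m ≥ 9·ln10 / (−ln 0.9692226) = 662.912; smallest integer m = 663.

m = 663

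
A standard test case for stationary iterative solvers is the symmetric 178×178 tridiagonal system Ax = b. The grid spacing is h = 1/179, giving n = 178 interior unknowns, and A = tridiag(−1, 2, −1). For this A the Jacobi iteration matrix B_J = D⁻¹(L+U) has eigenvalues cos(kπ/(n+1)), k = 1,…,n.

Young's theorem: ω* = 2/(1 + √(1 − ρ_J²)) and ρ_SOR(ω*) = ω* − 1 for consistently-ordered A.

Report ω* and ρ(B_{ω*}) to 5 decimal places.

ω* = 1.96551, ρ_SOR = 0.96551

B_J for the 178×178 system has eigenvalues cos(kπ/179); ρ_J = cos(π/179) = 0.99985.
root = sin(π/179) = 0.017550  (since 1−cos² = sin²).
ω* = 2/(1 + 0.017550) = 2/1.017550 = 1.96551.
ρ_SOR = ω* − 1 ≈ 0.96551.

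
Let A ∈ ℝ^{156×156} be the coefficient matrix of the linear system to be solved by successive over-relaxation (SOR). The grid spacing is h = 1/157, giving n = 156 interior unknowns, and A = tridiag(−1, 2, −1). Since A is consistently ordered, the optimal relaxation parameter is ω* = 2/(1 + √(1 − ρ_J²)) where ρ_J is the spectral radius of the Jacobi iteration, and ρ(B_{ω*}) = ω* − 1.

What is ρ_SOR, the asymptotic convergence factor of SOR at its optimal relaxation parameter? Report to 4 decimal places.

½·tridiag(1,0,1) at n=156: λ_k = cos(kπ/157); max |λ| at k=1 ⇒ ρ_J = cos(π/157) ≈ 0.9998.
1 − cos²(π/157) = sin²(π/157) ⇒ √(1−ρ_J²) = sin(π/157) = 0.02001.
ω* = 2/(1 + 0.02001) = 2/1.02001 = 1.9608.
At ω = 1.9608 every |λ(B_ω)| = ω−1, so ρ_SOR = 0.9608.

ρ_SOR = 0.9608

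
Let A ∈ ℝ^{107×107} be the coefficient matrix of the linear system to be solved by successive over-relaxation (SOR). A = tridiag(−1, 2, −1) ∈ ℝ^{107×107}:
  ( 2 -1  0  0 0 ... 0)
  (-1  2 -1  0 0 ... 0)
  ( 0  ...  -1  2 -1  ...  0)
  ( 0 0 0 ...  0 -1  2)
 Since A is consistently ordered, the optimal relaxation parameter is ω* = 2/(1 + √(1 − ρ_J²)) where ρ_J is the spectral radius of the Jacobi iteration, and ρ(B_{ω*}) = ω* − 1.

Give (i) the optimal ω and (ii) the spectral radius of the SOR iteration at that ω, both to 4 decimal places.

n=107: λ(B_J) = 1 − λ(A)/2 = cos(kπ/108); k=1 gives ρ_J = 0.9996.
√(1−ρ_J²) simplifies to sin(π/108) = 0.02908.
[ω*] 2 ÷ (1 + 0.02908) = 2 ÷ 1.02908 = 1.9435.
ρ(B_{ω*}) = ω*−1 = 0.9435

ω* = 1.9435, ρ_SOR = 0.9435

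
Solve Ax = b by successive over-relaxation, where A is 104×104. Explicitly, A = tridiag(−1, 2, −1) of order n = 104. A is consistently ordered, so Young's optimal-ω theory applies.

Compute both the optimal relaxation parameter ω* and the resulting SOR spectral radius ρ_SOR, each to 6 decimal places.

ω* = 1.941907, ρ_SOR = 0.941907

With n=104, ρ(Jacobi) = cos(π/105) = 0.999552.
root = sin(π/105) = 0.0299155  (since 1−cos² = sin²).
ω* = 2/(1+0.0299155) = 1.941907
At ω = 1.941907 every |λ(B_ω)| = ω−1, so ρ_SOR = 0.941907.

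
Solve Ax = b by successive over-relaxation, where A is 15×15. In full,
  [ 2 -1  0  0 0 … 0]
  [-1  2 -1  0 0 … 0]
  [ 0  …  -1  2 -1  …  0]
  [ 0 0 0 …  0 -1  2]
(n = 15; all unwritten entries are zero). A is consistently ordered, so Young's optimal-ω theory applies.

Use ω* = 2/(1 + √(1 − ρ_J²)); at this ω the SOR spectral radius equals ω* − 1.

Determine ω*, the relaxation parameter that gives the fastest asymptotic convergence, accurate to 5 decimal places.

ω* = 1.67351

n=15: λ(B_J) = 1 − λ(A)/2 = cos(kπ/16); k=1 gives ρ_J = 0.98079.
√(1−ρ_J²) = |sin(π/16)| = 0.195090
ω* = 2/(1+0.195090) = 1.67351
ρ_SOR = ω* − 1 ≈ 0.67351.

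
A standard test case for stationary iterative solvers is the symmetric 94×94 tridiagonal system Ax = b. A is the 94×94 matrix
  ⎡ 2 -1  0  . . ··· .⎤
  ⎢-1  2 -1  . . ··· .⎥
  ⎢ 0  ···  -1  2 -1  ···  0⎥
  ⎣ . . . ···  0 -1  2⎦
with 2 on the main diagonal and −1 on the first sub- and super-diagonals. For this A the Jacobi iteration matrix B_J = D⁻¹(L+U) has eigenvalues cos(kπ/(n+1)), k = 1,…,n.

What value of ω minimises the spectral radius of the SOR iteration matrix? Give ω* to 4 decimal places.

ω* = 1.9360

[ρ_J] n=94: ρ(B_J) = cos(π/(n+1)) = cos(π/95) = 0.9995.
1 − cos²(π/95) = sin²(π/95) ⇒ √(1−ρ_J²) = sin(π/95) = 0.03306.
ω* = 2/(1+0.03306) = 1.9360
ρ_SOR = ω* − 1 = 1.9360 − 1 = 0.9360.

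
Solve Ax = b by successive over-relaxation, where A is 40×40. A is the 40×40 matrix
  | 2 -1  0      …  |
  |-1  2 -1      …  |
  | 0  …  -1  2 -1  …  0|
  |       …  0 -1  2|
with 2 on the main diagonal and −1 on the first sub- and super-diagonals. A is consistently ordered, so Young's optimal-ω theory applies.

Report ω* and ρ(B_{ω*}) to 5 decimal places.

ρ_J = max_k |cos(kπ/41)| = cos(π/41) = 0.99707
root = sin(π/41) = 0.076549  (since 1−cos² = sin²).
ω* = 2 / (1 + 0.076549) = 2 / 1.076549 ≈ 1.85779.
ρ_SOR = ω* − 1 ≈ 0.85779.

ω* = 1.85779, ρ_SOR = 0.85779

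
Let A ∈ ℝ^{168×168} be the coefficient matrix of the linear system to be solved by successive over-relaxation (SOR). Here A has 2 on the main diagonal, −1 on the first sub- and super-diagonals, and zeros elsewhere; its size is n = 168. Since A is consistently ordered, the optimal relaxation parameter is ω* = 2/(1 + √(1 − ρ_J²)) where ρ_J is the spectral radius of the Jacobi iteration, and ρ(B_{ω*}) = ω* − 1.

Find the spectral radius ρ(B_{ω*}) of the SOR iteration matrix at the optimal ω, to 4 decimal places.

ρ_SOR = 0.9635

spectrum of D⁻¹(L+U) = {cos(kπ/169) : 1≤k≤168}; ρ_J = cos(π/169) = 0.9998.
1 − cos²(π/169) = sin²(π/169) ⇒ √(1−ρ_J²) = sin(π/169) = 0.01859.
ω* = 2/(1 + 0.01859) = 2/1.01859 = 1.9635.
Hence ρ(B_{ω*}) = 1.9635 − 1 = 0.9635.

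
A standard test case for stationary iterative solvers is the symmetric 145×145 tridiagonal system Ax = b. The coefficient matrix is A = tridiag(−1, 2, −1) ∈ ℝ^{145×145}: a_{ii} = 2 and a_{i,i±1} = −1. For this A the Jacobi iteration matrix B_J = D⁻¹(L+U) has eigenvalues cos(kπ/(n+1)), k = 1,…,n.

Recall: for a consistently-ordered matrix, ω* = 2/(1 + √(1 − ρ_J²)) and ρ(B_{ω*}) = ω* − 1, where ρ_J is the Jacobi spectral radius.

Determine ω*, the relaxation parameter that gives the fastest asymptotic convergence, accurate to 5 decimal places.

spectrum of D⁻¹(L+U) = {cos(kπ/146) : 1≤k≤145}; ρ_J = cos(π/146) = 0.99977.
√(1−ρ_J²) = |sin(π/146)| = 0.021516
ω* = 2/(1+0.021516) = 1.95787
ρ_SOR = ω* − 1 = 1.95787 − 1 = 0.95787.

ω* = 1.95787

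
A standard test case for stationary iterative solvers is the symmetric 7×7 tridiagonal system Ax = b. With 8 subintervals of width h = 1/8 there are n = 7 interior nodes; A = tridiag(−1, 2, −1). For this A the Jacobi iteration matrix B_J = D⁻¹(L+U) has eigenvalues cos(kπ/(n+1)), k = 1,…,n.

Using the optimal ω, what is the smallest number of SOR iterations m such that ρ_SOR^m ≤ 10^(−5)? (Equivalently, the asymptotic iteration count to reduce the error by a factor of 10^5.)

m = 15

spectrum of D⁻¹(L+U) = {cos(kπ/8) : 1≤k≤7}; ρ_J = cos(π/8) = 0.9238795.
√(1 − cos²(π/8)) = sin(π/8) ≈ 0.3826834.
ω* = 2/(1 + 0.3826834) = 2/1.3826834 = 1.4464627.
[ρ_SOR] ω* − 1 = 0.4464627.
5·ln10 = 11.5129; −ln(0.4464627) = 0.806399; m = ⌈11.5129/0.806399⌉ = ⌈14.277⌉ = 15.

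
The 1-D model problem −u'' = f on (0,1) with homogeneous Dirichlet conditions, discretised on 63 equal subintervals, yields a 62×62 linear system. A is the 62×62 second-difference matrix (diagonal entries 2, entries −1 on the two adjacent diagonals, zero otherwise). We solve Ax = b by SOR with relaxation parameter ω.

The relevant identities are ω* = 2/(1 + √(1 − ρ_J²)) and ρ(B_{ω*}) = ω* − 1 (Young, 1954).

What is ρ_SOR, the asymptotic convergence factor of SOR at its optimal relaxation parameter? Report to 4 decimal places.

ρ_SOR = 0.9050

With n=62, ρ(Jacobi) = cos(π/63) = 0.9988.
root = sin(π/63) = 0.04985  (since 1−cos² = sin²).
Then 2/(1+√(1−ρ_J²)) = 2/(1+0.04985); ω* = 2/1.04985 = 1.9050.
ρ(B_{ω*}) = ω*−1 = 0.9050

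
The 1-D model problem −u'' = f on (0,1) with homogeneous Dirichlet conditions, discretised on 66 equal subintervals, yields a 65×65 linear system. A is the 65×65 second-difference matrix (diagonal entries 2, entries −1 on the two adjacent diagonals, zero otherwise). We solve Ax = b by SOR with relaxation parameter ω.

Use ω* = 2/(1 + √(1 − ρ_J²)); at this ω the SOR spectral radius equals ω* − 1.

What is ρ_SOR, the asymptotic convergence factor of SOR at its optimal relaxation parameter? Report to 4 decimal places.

ρ_SOR = 0.9092

½·tridiag(1,0,1) at n=65: λ_k = cos(kπ/66); max |λ| at k=1 ⇒ ρ_J = cos(π/66) ≈ 0.9989.
root = sin(π/66) = 0.04758  (since 1−cos² = sin²).
Young: ω* = 2/(1+√(1−ρ_J²)) = 2/(1+0.04758) = 2/1.04758 = 1.9092.
Hence ρ(B_{ω*}) = 1.9092 − 1 = 0.9092.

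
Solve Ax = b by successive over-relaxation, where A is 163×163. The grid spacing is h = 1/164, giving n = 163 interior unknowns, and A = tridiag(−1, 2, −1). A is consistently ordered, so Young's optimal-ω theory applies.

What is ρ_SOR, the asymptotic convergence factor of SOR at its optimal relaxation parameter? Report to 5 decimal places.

ρ_SOR = 0.96241

ρ_J = max_k |cos(kπ/164)| = cos(π/164) = 0.99982
√(1−ρ_J²) = |sin(π/164)| = 0.019155
[ω*] 2 ÷ (1 + 0.019155) = 2 ÷ 1.019155 = 1.96241.
[ρ_SOR] ω* − 1 = 0.96241.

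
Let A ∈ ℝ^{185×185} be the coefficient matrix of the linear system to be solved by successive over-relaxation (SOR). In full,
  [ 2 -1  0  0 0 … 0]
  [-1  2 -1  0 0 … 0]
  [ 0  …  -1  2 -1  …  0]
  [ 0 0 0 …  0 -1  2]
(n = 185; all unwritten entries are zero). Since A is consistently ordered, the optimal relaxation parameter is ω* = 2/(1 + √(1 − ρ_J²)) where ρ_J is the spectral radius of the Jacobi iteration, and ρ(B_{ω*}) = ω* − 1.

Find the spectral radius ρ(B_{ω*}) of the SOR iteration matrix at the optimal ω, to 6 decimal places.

ρ_J = max_k |cos(kπ/186)| = cos(π/186) = 0.999857
√(1−ρ_J²) = |sin(π/186)| = 0.0168895
Then 2/(1+√(1−ρ_J²)) = 2/(1+0.0168895); ω* = 2/1.0168895 = 1.966782.
ρ_SOR = ω* − 1 = 1.966782 − 1 = 0.966782.

ρ_SOR = 0.966782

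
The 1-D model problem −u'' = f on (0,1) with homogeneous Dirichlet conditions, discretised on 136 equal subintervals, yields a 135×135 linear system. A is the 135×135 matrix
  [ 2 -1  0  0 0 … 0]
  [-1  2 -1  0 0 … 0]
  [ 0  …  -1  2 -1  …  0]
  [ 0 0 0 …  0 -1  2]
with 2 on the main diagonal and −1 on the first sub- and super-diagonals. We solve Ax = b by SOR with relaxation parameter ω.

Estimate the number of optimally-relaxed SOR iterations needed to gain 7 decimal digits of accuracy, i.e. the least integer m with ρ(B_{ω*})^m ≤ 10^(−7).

ρ_J = max_k |cos(kπ/136)| = cos(π/136) = 0.9997332
√(1−ρ_J²) simplifies to sin(π/136) = 0.0230979.
ω* = 2 / (1 + 0.0230979) = 2 / 1.0230979 ≈ 1.9548471.
ρ_SOR = ω* − 1 = 1.9548471 − 1 = 0.9548471.
Need (0.9548471)^m ≤ 10^(−7): m ≥ 7·ln10/|ln 0.9548471| = 16.1181/0.0462041 = 348.846 ⇒ m = 349.

m = 349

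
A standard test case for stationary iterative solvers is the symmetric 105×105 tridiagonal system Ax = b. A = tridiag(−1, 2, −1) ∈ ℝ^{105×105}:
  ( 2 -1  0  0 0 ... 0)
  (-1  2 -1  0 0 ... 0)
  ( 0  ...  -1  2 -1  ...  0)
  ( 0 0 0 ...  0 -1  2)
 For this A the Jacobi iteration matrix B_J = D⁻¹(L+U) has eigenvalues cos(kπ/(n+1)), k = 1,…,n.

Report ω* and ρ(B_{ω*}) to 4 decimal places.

ω* = 1.9424, ρ_SOR = 0.9424

½·tridiag(1,0,1) at n=105: λ_k = cos(kπ/106); max |λ| at k=1 ⇒ ρ_J = cos(π/106) ≈ 0.9996.
√(1−ρ_J²) = |sin(π/106)| = 0.02963
[ω*] 2 ÷ (1 + 0.02963) = 2 ÷ 1.02963 = 1.9424.
ρ(B_{ω*}) = ω*−1 = 0.9424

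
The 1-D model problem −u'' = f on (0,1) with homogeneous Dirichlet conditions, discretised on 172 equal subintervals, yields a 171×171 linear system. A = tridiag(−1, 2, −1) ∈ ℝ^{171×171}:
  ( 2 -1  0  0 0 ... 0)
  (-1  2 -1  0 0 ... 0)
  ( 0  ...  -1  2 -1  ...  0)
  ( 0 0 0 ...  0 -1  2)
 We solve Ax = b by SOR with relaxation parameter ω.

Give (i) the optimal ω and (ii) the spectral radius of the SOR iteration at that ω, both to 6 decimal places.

n=171: λ(B_J) = 1 − λ(A)/2 = cos(kπ/172); k=1 gives ρ_J = 0.999833.
√(1−ρ_J²) = |sin(π/172)| = 0.0182641
[ω*] 2 ÷ (1 + 0.0182641) = 2 ÷ 1.0182641 = 1.964127.
ρ_SOR = ω* − 1 ≈ 0.964127.

ω* = 1.964127, ρ_SOR = 0.964127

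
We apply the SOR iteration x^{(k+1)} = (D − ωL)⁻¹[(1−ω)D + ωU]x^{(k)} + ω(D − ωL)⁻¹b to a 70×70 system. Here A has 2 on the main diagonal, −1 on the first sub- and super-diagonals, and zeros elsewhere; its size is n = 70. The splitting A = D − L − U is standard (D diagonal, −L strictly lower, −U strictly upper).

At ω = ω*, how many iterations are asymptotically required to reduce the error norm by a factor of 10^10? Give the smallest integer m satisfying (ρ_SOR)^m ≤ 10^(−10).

m = 261

spectrum of D⁻¹(L+U) = {cos(kπ/71) : 1≤k≤70}; ρ_J = cos(π/71) = 0.9990212.
√(1 − cos²(π/71)) = sin(π/71) ≈ 0.0442333.
ω* = 2/(1+0.0442333) = 1.9152808
ρ(B_{ω*}) = ω*−1 = 0.9152808
(0.9152808)^m ≤ 10^{−10}  ⇒  m·ln(0.9152808) ≤ −10·ln10  ⇒  m ≥ 260.108  ⇒  m = 261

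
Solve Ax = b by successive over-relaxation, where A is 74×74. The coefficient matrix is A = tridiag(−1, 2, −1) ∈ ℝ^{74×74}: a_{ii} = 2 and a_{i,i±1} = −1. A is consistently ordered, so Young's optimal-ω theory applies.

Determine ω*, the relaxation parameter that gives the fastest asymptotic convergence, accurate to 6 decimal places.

B_J for the 74×74 system has eigenvalues cos(kπ/75); ρ_J = cos(π/75) = 0.999123.
√(1−ρ_J²) = |sin(π/75)| = 0.0418757
ω* = 2 / (1 + 0.0418757) = 2 / 1.0418757 ≈ 1.919615.
Hence ρ(B_{ω*}) = 1.919615 − 1 = 0.919615.

ω* = 1.919615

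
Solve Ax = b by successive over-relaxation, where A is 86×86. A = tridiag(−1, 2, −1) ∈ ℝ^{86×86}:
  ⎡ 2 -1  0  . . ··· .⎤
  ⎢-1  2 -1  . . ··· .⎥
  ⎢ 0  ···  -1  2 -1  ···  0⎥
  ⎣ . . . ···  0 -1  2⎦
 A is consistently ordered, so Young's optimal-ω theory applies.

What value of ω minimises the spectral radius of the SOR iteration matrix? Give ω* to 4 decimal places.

spectrum of D⁻¹(L+U) = {cos(kπ/87) : 1≤k≤86}; ρ_J = cos(π/87) = 0.9993.
√(1 − cos²(π/87)) = sin(π/87) ≈ 0.03610.
Young: ω* = 2/(1+√(1−ρ_J²)) = 2/(1+0.03610) = 2/1.03610 = 1.9303.
and ρ(B_{ω*}) = 1.9303 − 1 = 0.9303.

ω* = 1.9303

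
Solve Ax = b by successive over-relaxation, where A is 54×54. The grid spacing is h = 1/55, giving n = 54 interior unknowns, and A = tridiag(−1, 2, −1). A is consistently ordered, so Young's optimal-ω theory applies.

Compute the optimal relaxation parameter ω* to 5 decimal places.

ω* = 1.89199

ρ_J = max_k |cos(kπ/55)| = cos(π/55) = 0.99837
√(1 − cos²(π/55)) = sin(π/55) ≈ 0.057089.
ω* = 2 / (1 + 0.057089) = 2 / 1.057089 ≈ 1.89199.
and ρ(B_{ω*}) = 1.89199 − 1 = 0.89199.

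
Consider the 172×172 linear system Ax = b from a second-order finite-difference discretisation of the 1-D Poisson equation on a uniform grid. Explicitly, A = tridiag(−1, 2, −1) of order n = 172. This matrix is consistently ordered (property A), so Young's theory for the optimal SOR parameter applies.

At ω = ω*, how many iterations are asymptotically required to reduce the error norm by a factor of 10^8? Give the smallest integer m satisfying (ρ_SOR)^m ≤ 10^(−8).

m = 508

B_J for the 172×172 system has eigenvalues cos(kπ/173); ρ_J = cos(π/173) = 0.9998351.
root = sin(π/173) = 0.0181585  (since 1−cos² = sin²).
Young: ω* = 2/(1+√(1−ρ_J²)) = 2/(1+0.0181585) = 2/1.0181585 = 1.9643307.
At ω = 1.9643307 every |λ(B_ω)| = ω−1, so ρ_SOR = 0.9643307.
(0.9643307)^m ≤ 10^{−8}  ⇒  m·ln(0.9643307) ≤ −8·ln10  ⇒  m ≥ 507.164  ⇒  m = 508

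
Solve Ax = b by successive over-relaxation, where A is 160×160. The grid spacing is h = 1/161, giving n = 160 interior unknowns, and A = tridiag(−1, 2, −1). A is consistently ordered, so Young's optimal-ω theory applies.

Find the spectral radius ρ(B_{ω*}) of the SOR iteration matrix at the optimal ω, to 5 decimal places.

[ρ_J] n=160: ρ(B_J) = cos(π/(n+1)) = cos(π/161) = 0.99981.
1 − cos²(π/161) = sin²(π/161) ⇒ √(1−ρ_J²) = sin(π/161) = 0.019512.
So ω* = 2/1.019512 = 1.96172 (Young).
and ρ(B_{ω*}) = 1.96172 − 1 = 0.96172.

ρ_SOR = 0.96172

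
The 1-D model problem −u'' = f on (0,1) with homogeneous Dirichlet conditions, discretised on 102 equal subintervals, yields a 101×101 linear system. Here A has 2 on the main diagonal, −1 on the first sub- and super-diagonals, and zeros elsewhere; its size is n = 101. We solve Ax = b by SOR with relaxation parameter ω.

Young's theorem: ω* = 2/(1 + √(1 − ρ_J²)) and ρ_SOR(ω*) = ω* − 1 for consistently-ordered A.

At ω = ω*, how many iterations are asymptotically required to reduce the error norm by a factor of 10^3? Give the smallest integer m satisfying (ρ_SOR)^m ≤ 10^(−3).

m = 113

½·tridiag(1,0,1) at n=101: λ_k = cos(kπ/102); max |λ| at k=1 ⇒ ρ_J = cos(π/102) ≈ 0.9995257.
√(1 − cos²(π/102)) = sin(π/102) ≈ 0.0307951.
Then 2/(1+√(1−ρ_J²)) = 2/(1+0.0307951); ω* = 2/1.0307951 = 1.9402498.
Hence ρ(B_{ω*}) = 1.9402498 − 1 = 0.9402498.
For 3 digits: m = 3·ln10 / (−ln 0.9402498) = 6.90776/0.0616097 = 112.121; round up → m = 113.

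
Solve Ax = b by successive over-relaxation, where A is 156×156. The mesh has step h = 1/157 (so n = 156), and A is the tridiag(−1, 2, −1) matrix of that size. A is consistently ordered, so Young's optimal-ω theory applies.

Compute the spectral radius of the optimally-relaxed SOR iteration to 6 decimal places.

n=156: λ(B_J) = 1 − λ(A)/2 = cos(kπ/157); k=1 gives ρ_J = 0.999800.
√(1 − cos²(π/157)) = sin(π/157) ≈ 0.0200088.
So ω* = 2/1.0200088 = 1.960767 (Young).
[ρ_SOR] ω* − 1 = 0.960767.

ρ_SOR = 0.960767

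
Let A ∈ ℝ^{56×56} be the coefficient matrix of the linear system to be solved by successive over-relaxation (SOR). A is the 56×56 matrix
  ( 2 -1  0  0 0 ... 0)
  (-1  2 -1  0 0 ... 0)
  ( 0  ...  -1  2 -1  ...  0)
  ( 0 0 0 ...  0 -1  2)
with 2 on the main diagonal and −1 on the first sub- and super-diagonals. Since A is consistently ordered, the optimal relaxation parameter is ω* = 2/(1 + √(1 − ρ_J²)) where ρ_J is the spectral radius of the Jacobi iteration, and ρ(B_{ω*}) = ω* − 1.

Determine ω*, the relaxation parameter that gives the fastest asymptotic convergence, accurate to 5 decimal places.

spectrum of D⁻¹(L+U) = {cos(kπ/57) : 1≤k≤56}; ρ_J = cos(π/57) = 0.99848.
√(1−ρ_J²) = |sin(π/57)| = 0.055088
ω* = 2 / (1 + 0.055088) = 2 / 1.055088 ≈ 1.89558.
[ρ_SOR] ω* − 1 = 0.89558.

ω* = 1.89558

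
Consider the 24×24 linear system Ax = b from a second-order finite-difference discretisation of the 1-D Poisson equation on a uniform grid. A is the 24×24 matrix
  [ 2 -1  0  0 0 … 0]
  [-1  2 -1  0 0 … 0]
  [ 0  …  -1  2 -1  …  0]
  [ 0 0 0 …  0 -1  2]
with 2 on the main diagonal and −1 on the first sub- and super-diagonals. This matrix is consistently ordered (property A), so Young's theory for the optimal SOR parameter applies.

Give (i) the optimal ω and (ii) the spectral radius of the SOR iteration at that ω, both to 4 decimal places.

½·tridiag(1,0,1) at n=24: λ_k = cos(kπ/25); max |λ| at k=1 ⇒ ρ_J = cos(π/25) ≈ 0.9921.
1 − cos²(π/25) = sin²(π/25) ⇒ √(1−ρ_J²) = sin(π/25) = 0.12533.
ω* = 2 / (1 + 0.12533) = 2 / 1.12533 ≈ 1.7773.
At ω = 1.7773 every |λ(B_ω)| = ω−1, so ρ_SOR = 0.7773.

ω* = 1.7773, ρ_SOR = 0.7773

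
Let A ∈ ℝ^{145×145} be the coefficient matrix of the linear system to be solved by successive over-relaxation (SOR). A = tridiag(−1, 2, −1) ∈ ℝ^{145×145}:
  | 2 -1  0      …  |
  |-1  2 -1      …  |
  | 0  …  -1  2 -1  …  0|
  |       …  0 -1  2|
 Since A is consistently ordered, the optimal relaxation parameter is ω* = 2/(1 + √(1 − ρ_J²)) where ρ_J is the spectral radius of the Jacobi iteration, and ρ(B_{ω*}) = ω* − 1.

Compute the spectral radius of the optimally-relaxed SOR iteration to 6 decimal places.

ρ_SOR = 0.957874

spectrum of D⁻¹(L+U) = {cos(kπ/146) : 1≤k≤145}; ρ_J = cos(π/146) = 0.999769.
√(1−ρ_J²) = |sin(π/146)| = 0.0215161
ω* = 2 / (1 + 0.0215161) = 2 / 1.0215161 ≈ 1.957874.
ρ_SOR = ω* − 1 = 1.957874 − 1 = 0.957874.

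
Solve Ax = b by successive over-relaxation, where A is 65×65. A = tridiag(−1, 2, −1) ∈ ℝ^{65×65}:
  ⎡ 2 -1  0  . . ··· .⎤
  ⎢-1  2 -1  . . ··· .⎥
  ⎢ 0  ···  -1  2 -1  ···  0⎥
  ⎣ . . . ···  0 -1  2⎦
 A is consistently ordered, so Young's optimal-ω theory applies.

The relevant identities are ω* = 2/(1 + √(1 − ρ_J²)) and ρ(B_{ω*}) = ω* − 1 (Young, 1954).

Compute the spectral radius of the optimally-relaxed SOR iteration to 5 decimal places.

ρ_SOR = 0.90916

n=65: λ(B_J) = 1 − λ(A)/2 = cos(kπ/66); k=1 gives ρ_J = 0.99887.
root = sin(π/66) = 0.047582  (since 1−cos² = sin²).
Young: ω* = 2/(1+√(1−ρ_J²)) = 2/(1+0.047582) = 2/1.047582 = 1.90916.
and ρ(B_{ω*}) = 1.90916 − 1 = 0.90916.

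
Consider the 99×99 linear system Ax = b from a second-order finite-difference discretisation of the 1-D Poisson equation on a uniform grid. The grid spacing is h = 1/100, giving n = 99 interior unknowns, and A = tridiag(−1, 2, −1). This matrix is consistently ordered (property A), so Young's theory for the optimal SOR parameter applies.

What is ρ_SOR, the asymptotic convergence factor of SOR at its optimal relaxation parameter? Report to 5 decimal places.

[ρ_J] n=99: ρ(B_J) = cos(π/(n+1)) = cos(π/100) = 0.99951.
root = sin(π/100) = 0.031411  (since 1−cos² = sin²).
Then 2/(1+√(1−ρ_J²)) = 2/(1+0.031411); ω* = 2/1.031411 = 1.93909.
At ω = 1.93909 every |λ(B_ω)| = ω−1, so ρ_SOR = 0.93909.

ρ_SOR = 0.93909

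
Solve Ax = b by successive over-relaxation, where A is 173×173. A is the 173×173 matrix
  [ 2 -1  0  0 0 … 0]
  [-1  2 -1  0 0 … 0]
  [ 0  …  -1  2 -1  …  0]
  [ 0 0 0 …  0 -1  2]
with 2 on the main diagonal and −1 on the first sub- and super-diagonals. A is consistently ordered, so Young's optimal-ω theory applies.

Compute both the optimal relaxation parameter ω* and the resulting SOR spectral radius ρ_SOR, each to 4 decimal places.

ρ_J = max_k |cos(kπ/174)| = cos(π/174) = 0.9998
√(1 − cos²(π/174)) = sin(π/174) ≈ 0.01805.
[ω*] 2 ÷ (1 + 0.01805) = 2 ÷ 1.01805 = 1.9645.
ρ_SOR = ω* − 1 = 1.9645 − 1 = 0.9645.

ω* = 1.9645, ρ_SOR = 0.9645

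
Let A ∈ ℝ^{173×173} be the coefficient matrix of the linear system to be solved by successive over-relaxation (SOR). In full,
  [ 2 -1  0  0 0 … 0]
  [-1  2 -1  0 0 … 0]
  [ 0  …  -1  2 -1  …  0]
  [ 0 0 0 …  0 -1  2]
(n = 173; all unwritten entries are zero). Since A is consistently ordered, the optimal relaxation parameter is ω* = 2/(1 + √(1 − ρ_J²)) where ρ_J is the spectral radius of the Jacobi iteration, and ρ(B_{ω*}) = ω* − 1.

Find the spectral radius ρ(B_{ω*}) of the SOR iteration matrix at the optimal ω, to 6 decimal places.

spectrum of D⁻¹(L+U) = {cos(kπ/174) : 1≤k≤173}; ρ_J = cos(π/174) = 0.999837.
√(1 − cos²(π/174)) = sin(π/174) ≈ 0.0180541.
Then 2/(1+√(1−ρ_J²)) = 2/(1+0.0180541); ω* = 2/1.0180541 = 1.964532.
ρ_SOR = ω* − 1 ≈ 0.964532.

ρ_SOR = 0.964532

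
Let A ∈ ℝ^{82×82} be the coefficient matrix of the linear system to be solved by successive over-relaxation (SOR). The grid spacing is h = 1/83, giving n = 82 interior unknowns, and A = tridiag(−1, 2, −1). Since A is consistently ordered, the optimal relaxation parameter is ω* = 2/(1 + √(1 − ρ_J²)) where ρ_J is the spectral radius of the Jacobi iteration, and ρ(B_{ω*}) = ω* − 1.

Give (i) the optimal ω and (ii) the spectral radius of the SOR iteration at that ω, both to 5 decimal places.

spectrum of D⁻¹(L+U) = {cos(kπ/83) : 1≤k≤82}; ρ_J = cos(π/83) = 0.99928.
√(1−ρ_J²) simplifies to sin(π/83) = 0.037841.
Then 2/(1+√(1−ρ_J²)) = 2/(1+0.037841); ω* = 2/1.037841 = 1.92708.
Hence ρ(B_{ω*}) = 1.92708 − 1 = 0.92708.

ω* = 1.92708, ρ_SOR = 0.92708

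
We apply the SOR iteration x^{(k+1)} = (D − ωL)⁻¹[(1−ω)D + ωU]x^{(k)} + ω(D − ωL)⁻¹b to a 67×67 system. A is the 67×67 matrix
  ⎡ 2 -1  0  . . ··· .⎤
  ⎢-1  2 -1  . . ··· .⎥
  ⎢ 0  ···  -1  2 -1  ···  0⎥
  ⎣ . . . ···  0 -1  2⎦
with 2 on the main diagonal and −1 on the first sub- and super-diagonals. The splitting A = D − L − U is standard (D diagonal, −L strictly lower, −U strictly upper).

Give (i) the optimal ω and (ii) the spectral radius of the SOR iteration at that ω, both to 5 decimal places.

ρ_J = max_k |cos(kπ/68)| = cos(π/68) = 0.99893
1 − cos²(π/68) = sin²(π/68) ⇒ √(1−ρ_J²) = sin(π/68) = 0.046183.
So ω* = 2/1.046183 = 1.91171 (Young).
Hence ρ(B_{ω*}) = 1.91171 − 1 = 0.91171.

ω* = 1.91171, ρ_SOR = 0.91171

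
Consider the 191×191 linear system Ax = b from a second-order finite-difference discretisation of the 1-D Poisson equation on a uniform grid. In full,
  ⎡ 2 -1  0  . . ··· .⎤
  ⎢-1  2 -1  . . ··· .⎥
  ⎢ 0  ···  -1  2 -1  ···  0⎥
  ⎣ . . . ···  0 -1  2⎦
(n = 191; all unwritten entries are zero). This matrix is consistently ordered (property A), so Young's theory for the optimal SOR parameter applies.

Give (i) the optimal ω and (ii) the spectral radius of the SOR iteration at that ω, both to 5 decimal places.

spectrum of D⁻¹(L+U) = {cos(kπ/192) : 1≤k≤191}; ρ_J = cos(π/192) = 0.99987.
√(1−ρ_J²) = |sin(π/192)| = 0.016362
ω* = 2/(1+0.016362) = 1.96780
At ω = 1.96780 every |λ(B_ω)| = ω−1, so ρ_SOR = 0.96780.

ω* = 1.96780, ρ_SOR = 0.96780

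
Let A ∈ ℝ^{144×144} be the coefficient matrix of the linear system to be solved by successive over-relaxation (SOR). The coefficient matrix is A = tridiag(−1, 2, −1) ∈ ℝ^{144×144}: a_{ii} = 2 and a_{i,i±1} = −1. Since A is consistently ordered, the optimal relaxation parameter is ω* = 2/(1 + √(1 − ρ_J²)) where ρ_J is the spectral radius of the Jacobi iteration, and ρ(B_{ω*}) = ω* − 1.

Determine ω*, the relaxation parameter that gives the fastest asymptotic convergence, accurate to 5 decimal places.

[ρ_J] n=144: ρ(B_J) = cos(π/(n+1)) = cos(π/145) = 0.99977.
root = sin(π/145) = 0.021664  (since 1−cos² = sin²).
ω* = 2/(1 + 0.021664) = 2/1.021664 = 1.95759.
[ρ_SOR] ω* − 1 = 0.95759.

ω* = 1.95759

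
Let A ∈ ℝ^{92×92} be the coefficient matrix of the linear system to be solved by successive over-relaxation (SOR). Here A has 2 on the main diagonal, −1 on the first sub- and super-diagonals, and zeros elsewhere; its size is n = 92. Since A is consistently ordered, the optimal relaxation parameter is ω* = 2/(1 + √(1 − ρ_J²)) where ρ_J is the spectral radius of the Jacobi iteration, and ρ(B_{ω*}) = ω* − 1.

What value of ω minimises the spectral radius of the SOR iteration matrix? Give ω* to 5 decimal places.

With n=92, ρ(Jacobi) = cos(π/93) = 0.99943.
√(1−ρ_J²) simplifies to sin(π/93) = 0.033774.
[ω*] 2 ÷ (1 + 0.033774) = 2 ÷ 1.033774 = 1.93466.
ρ_SOR = ω* − 1 ≈ 0.93466.

ω* = 1.93466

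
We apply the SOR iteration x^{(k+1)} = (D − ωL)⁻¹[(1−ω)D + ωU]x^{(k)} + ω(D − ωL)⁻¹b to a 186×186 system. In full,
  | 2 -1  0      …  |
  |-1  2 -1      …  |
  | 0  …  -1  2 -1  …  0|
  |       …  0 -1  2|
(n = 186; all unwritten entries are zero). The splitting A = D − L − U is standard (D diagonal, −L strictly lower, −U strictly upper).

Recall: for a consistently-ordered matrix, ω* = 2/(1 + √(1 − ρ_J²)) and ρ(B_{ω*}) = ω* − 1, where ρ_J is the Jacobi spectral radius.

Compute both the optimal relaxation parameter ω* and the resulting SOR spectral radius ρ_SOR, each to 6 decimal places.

[ρ_J] n=186: ρ(B_J) = cos(π/(n+1)) = cos(π/187) = 0.999859.
1 − cos²(π/187) = sin²(π/187) ⇒ √(1−ρ_J²) = sin(π/187) = 0.0167992.
ω* = 2/(1+0.0167992) = 1.966957
[ρ_SOR] ω* − 1 = 0.966957.

ω* = 1.966957, ρ_SOR = 0.966957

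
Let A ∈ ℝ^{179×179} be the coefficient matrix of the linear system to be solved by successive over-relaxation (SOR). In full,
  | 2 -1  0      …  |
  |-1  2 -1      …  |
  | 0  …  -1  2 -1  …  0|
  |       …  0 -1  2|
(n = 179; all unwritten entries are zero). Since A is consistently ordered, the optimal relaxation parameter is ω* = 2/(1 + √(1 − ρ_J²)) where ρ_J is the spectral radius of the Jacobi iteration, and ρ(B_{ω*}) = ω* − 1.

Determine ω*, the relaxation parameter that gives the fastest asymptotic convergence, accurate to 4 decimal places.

With n=179, ρ(Jacobi) = cos(π/180) = 0.9998.
√(1 − cos²(π/180)) = sin(π/180) ≈ 0.01745.
So ω* = 2/1.01745 = 1.9657 (Young).
and ρ(B_{ω*}) = 1.9657 − 1 = 0.9657.

ω* = 1.9657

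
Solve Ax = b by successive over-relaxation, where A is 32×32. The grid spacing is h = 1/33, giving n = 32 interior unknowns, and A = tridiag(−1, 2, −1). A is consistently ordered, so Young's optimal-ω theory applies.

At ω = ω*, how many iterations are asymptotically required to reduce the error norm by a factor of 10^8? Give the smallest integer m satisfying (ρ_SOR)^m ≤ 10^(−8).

m = 97

spectrum of D⁻¹(L+U) = {cos(kπ/33) : 1≤k≤32}; ρ_J = cos(π/33) = 0.9954719.
root = sin(π/33) = 0.0950560  (since 1−cos² = sin²).
Young: ω* = 2/(1+√(1−ρ_J²)) = 2/(1+0.0950560) = 2/1.0950560 = 1.8263906.
ρ(B_{ω*}) = ω*−1 = 0.8263906
8·ln10 = 18.4207; −ln(0.8263906) = 0.190688; m = ⌈18.4207/0.190688⌉ = ⌈96.601⌉ = 97.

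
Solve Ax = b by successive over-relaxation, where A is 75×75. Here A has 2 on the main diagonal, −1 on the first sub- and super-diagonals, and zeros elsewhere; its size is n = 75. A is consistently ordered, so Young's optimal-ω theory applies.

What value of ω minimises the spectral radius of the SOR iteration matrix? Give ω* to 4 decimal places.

ω* = 1.9206

n=75: λ(B_J) = 1 − λ(A)/2 = cos(kπ/76); k=1 gives ρ_J = 0.9991.
1 − cos²(π/76) = sin²(π/76) ⇒ √(1−ρ_J²) = sin(π/76) = 0.04132.
ω* = 2/(1+0.04132) = 1.9206
ρ_SOR = ω* − 1 = 1.9206 − 1 = 0.9206.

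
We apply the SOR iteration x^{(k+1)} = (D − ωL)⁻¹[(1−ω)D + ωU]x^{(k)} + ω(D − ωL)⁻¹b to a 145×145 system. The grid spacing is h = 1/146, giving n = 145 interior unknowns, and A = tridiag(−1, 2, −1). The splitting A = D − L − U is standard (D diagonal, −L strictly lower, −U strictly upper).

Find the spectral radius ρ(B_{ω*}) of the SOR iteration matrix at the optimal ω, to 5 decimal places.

ρ_SOR = 0.95787

ρ_J = max_k |cos(kπ/146)| = cos(π/146) = 0.99977
1 − cos²(π/146) = sin²(π/146) ⇒ √(1−ρ_J²) = sin(π/146) = 0.021516.
So ω* = 2/1.021516 = 1.95787 (Young).
ρ(B_{ω*}) = ω*−1 = 0.95787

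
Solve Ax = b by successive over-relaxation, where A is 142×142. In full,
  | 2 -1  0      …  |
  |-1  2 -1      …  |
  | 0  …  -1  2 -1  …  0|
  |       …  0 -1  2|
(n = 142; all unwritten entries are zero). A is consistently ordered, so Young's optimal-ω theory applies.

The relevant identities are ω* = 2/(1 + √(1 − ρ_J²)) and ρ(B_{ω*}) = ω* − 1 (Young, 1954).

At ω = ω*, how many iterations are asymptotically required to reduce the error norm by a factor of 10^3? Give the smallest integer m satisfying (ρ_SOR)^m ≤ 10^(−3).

ρ_J = max_k |cos(kπ/143)| = cos(π/143) = 0.9997587
√(1 − cos²(π/143)) = sin(π/143) ≈ 0.0219674.
ω* = 2/(1 + 0.0219674) = 2/1.0219674 = 1.9570096.
At ω = 1.9570096 every |λ(B_ω)| = ω−1, so ρ_SOR = 0.9570096.
(0.9570096)^m ≤ 10^{−3}  ⇒  m·ln(0.9570096) ≤ −3·ln10  ⇒  m ≥ 157.202  ⇒  m = 158

m = 158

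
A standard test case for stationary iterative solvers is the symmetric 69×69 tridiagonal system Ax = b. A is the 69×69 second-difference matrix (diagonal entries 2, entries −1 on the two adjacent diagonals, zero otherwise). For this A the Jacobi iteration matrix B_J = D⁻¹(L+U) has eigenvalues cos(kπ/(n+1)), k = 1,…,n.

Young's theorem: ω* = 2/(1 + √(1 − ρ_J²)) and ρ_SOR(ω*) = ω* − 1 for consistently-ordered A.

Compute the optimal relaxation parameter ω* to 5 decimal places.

½·tridiag(1,0,1) at n=69: λ_k = cos(kπ/70); max |λ| at k=1 ⇒ ρ_J = cos(π/70) ≈ 0.99899.
1 − cos²(π/70) = sin²(π/70) ⇒ √(1−ρ_J²) = sin(π/70) = 0.044865.
So ω* = 2/1.044865 = 1.91412 (Young).
ρ(B_{ω*}) = ω*−1 = 0.91412

ω* = 1.91412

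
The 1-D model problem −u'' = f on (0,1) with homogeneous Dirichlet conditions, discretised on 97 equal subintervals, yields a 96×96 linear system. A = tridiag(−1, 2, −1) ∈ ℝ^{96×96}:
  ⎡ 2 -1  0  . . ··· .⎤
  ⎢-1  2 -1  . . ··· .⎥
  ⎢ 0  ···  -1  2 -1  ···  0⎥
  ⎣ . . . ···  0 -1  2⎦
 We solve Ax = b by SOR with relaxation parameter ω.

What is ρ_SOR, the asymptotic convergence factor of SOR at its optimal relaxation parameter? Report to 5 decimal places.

½·tridiag(1,0,1) at n=96: λ_k = cos(kπ/97); max |λ| at k=1 ⇒ ρ_J = cos(π/97) ≈ 0.99948.
root = sin(π/97) = 0.032382  (since 1−cos² = sin²).
ω* = 2/(1+0.032382) = 1.93727
[ρ_SOR] ω* − 1 = 0.93727.

ρ_SOR = 0.93727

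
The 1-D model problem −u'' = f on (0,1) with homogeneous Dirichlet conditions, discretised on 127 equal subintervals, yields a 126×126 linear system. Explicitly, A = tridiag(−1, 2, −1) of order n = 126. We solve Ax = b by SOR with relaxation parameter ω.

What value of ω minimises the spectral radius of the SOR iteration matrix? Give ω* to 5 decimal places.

n=126: λ(B_J) = 1 − λ(A)/2 = cos(kπ/127); k=1 gives ρ_J = 0.99969.
root = sin(π/127) = 0.024734  (since 1−cos² = sin²).
[ω*] 2 ÷ (1 + 0.024734) = 2 ÷ 1.024734 = 1.95173.
ρ(B_{ω*}) = ω*−1 = 0.95173

ω* = 1.95173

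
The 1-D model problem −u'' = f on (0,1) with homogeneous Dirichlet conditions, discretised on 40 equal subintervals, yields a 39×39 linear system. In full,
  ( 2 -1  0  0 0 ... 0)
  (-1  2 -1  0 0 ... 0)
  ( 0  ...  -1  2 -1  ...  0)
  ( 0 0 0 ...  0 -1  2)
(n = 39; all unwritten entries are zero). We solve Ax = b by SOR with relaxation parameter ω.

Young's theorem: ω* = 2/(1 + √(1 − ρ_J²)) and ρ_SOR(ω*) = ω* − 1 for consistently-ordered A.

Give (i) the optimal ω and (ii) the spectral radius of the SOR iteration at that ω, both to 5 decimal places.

ω* = 1.85450, ρ_SOR = 0.85450

B_J for the 39×39 system has eigenvalues cos(kπ/40); ρ_J = cos(π/40) = 0.99692.
root = sin(π/40) = 0.078459  (since 1−cos² = sin²).
Then 2/(1+√(1−ρ_J²)) = 2/(1+0.078459); ω* = 2/1.078459 = 1.85450.
and ρ(B_{ω*}) = 1.85450 − 1 = 0.85450.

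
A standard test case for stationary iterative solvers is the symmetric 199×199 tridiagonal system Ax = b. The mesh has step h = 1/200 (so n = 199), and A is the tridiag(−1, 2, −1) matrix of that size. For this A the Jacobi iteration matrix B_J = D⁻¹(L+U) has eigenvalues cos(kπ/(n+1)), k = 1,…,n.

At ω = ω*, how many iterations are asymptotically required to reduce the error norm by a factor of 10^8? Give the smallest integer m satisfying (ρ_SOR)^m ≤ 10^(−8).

B_J for the 199×199 system has eigenvalues cos(kπ/200); ρ_J = cos(π/200) = 0.9998766.
1 − cos²(π/200) = sin²(π/200) ⇒ √(1−ρ_J²) = sin(π/200) = 0.0157073.
Then 2/(1+√(1−ρ_J²)) = 2/(1+0.0157073); ω* = 2/1.0157073 = 1.9690712.
Hence ρ(B_{ω*}) = 1.9690712 − 1 = 0.9690712.
ρ_SOR^m ≤ 10^(−8) ⇔ m ≥ 8·ln10/(−ln 0.9690712) = 18.4207/0.0314172 = 586.325; m = ⌈586.325⌉ = 587.

m = 587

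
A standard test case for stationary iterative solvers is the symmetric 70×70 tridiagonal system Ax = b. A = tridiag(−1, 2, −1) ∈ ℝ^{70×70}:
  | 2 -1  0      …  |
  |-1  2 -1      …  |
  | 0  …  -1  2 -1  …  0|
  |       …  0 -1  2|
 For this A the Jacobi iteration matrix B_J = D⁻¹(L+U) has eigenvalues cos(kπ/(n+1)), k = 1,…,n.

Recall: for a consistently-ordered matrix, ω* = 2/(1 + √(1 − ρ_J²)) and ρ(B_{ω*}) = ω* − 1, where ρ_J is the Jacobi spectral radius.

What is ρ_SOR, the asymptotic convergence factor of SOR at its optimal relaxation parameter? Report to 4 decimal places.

n=70: λ(B_J) = 1 − λ(A)/2 = cos(kπ/71); k=1 gives ρ_J = 0.9990.
√(1−ρ_J²) simplifies to sin(π/71) = 0.04423.
Young: ω* = 2/(1+√(1−ρ_J²)) = 2/(1+0.04423) = 2/1.04423 = 1.9153.
ρ_SOR = ω* − 1 ≈ 0.9153.

ρ_SOR = 0.9153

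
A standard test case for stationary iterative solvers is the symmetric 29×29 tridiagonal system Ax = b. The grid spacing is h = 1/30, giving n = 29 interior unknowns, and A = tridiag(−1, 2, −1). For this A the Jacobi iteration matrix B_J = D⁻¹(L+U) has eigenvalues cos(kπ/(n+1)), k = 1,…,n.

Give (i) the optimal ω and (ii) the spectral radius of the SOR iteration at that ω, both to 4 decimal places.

ω* = 1.8107, ρ_SOR = 0.8107

spectrum of D⁻¹(L+U) = {cos(kπ/30) : 1≤k≤29}; ρ_J = cos(π/30) = 0.9945.
√(1−ρ_J²) = |sin(π/30)| = 0.10453
So ω* = 2/1.10453 = 1.8107 (Young).
ρ_SOR = ω* − 1 ≈ 0.8107.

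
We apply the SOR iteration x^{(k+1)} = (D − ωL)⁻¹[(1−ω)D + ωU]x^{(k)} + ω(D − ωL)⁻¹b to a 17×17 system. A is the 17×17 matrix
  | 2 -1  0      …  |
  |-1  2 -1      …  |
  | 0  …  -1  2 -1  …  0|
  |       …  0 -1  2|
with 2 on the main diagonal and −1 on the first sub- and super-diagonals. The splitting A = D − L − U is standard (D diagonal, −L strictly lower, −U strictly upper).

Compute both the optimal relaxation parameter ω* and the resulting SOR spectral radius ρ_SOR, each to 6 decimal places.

ω* = 1.704088, ρ_SOR = 0.704088

B_J for the 17×17 system has eigenvalues cos(kπ/18); ρ_J = cos(π/18) = 0.984808.
√(1 − cos²(π/18)) = sin(π/18) ≈ 0.1736482.
Then 2/(1+√(1−ρ_J²)) = 2/(1+0.1736482); ω* = 2/1.1736482 = 1.704088.
[ρ_SOR] ω* − 1 = 0.704088.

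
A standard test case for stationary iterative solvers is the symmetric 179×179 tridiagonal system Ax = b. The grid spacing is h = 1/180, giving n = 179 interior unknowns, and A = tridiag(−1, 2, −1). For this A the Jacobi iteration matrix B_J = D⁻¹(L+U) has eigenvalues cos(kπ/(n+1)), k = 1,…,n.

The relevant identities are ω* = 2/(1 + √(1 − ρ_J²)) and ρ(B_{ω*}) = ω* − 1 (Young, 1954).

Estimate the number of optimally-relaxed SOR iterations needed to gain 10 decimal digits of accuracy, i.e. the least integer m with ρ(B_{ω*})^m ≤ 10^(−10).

m = 660

[ρ_J] n=179: ρ(B_J) = cos(π/(n+1)) = cos(π/180) = 0.9998477.
√(1 − cos²(π/180)) = sin(π/180) ≈ 0.0174524.
Young: ω* = 2/(1+√(1−ρ_J²)) = 2/(1+0.0174524) = 2/1.0174524 = 1.9656939.
[ρ_SOR] ω* − 1 = 0.9656939.
ρ_SOR^m ≤ 10^(−10) ⇔ m ≥ 10·ln10/(−ln 0.9656939) = 23.0259/0.0349084 = 659.609; m = ⌈659.609⌉ = 660.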